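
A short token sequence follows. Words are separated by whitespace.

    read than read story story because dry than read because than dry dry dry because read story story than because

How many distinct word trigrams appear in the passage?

20 tokens → 18 trigram windows in total.
Repeated trigrams (each contributes count−1 duplicates):
  read story story: 2
1 duplicate windows → 18 − 1 = 17 distinct.

17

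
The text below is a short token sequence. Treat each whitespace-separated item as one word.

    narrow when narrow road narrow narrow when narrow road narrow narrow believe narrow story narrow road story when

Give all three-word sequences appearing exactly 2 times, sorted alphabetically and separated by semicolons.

narrow road narrow; narrow when narrow; road narrow narrow; when narrow road

Trigram counts meeting the condition (exactly 2 times):
  narrow road narrow: 2
  narrow when narrow: 2
  road narrow narrow: 2
  when narrow road: 2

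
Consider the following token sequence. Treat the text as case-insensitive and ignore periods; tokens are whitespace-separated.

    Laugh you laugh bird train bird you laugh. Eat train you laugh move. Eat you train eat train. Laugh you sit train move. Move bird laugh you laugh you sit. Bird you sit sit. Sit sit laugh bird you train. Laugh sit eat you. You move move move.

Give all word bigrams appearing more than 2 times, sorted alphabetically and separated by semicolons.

bird you; laugh you; move move; sit sit; you laugh; you sit

Bigram counts meeting the condition (more than 2 times):
  bird you: 3
  laugh you: 4
  move move: 3
  sit sit: 3
  you laugh: 4
  you sit: 3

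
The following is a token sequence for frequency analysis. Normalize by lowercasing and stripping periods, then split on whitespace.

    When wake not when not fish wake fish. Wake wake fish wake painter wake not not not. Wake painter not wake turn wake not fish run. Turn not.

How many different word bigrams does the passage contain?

28 tokens → 27 bigram windows in total.
Repeated bigrams (each contributes count−1 duplicates):
  fish wake: 3
  wake not: 3
  not fish: 2
  not not: 2
  not wake: 2
  wake fish: 2
  wake painter: 2
9 duplicate windows → 27 − 9 = 18 distinct.

18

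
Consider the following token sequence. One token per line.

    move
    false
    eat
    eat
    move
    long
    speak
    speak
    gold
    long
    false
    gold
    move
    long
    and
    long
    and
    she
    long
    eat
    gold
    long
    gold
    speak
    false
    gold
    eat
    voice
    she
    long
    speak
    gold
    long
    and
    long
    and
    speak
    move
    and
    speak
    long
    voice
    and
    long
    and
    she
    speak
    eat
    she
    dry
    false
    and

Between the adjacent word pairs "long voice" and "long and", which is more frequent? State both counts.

"long voice": 1 occurrence
"long and": 5 occurrences

"long and" (5 vs 1)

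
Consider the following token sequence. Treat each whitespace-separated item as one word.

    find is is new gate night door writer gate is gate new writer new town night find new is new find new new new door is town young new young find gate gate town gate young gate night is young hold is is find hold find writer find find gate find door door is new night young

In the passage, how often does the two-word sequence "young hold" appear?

1

Scanning the 56 overlapping bigram windows for "young hold":
  position 40–41: young hold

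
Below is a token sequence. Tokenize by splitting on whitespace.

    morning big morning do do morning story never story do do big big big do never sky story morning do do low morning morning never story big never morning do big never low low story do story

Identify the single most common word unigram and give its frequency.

"do", 9 times

Unigram frequencies (highest first):
  do: 9
  morning: 7
  big: 6
  story: 6
  never: 5
  low: 3
  … (1 more, each ≤ 1)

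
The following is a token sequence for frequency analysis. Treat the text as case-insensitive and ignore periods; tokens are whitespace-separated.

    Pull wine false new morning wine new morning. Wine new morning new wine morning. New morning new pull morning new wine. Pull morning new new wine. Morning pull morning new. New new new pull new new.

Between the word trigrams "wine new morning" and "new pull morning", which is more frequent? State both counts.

"wine new morning" (2 vs 1)

"wine new morning": 2 occurrences
"new pull morning": 1 occurrence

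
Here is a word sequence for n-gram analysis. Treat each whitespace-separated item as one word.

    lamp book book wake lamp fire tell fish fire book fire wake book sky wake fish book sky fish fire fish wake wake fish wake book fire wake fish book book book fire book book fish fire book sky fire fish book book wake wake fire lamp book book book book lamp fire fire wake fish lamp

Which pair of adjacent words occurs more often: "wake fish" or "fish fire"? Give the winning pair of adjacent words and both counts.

"wake fish" (4 vs 3)

"wake fish": 4 occurrences
"fish fire": 3 occurrences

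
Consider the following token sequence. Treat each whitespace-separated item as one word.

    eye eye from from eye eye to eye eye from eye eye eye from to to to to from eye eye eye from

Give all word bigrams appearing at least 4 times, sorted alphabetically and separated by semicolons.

Bigram counts meeting the condition (at least 4 times):
  eye eye: 7
  eye from: 4

eye eye; eye from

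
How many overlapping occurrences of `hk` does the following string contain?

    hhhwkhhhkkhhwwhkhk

Sliding a length-2 window over the 18 characters (17 positions):
  position 8–9: hk
  position 15–16: hk
  position 17–18: hk

3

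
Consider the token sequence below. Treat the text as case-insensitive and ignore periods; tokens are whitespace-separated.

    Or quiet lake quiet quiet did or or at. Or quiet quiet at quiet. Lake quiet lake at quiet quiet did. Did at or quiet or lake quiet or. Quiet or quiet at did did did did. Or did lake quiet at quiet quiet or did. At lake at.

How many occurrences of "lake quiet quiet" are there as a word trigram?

Scanning the 47 overlapping trigram windows for "lake quiet quiet":
  position 3–5: lake quiet quiet

1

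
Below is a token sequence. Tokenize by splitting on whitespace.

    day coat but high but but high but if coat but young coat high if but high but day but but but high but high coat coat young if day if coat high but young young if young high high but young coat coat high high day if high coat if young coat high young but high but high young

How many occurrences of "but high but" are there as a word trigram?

Scanning the 58 overlapping trigram windows for "but high but":
  position 3–5: but high but
  position 6–8: but high but
  position 16–18: but high but
  position 22–24: but high but
  position 56–58: but high but

5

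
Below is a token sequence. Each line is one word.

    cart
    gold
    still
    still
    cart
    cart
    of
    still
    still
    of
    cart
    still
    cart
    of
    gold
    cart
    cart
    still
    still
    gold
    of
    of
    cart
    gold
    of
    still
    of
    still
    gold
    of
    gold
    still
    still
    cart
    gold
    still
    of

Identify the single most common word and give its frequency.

"still", 12 times

Unigram frequencies (highest first):
  still: 12
  cart: 9
  of: 9
  gold: 7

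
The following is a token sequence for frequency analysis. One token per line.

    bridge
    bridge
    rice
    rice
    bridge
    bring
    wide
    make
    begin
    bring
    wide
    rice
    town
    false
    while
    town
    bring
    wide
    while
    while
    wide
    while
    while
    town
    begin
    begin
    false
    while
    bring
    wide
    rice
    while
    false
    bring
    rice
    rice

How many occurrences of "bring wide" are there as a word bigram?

Scanning the 35 overlapping bigram windows for "bring wide":
  position 6–7: bring wide
  position 10–11: bring wide
  position 17–18: bring wide
  position 29–30: bring wide

4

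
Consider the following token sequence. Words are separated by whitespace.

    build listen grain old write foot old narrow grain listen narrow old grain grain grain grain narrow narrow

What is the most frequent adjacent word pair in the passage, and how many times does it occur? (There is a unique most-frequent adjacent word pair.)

Bigram frequencies (highest first):
  grain grain: 3
  build listen: 1
  listen grain: 1
  grain old: 1
  old write: 1
  write foot: 1
  … (9 more, each ≤ 1)

"grain grain", 3 times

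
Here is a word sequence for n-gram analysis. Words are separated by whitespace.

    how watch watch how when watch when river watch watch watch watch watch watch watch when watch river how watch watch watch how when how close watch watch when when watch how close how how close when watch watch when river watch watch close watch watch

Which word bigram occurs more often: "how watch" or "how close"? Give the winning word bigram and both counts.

"how close" (3 vs 2)

"how watch": 2 occurrences
"how close": 3 occurrences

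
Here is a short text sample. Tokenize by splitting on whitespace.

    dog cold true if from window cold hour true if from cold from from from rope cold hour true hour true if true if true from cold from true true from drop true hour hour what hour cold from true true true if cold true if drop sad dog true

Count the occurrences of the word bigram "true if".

Scanning the 49 overlapping bigram windows for "true if":
  position 3–4: true if
  position 9–10: true if
  position 21–22: true if
  position 23–24: true if
  position 42–43: true if
  position 45–46: true if

6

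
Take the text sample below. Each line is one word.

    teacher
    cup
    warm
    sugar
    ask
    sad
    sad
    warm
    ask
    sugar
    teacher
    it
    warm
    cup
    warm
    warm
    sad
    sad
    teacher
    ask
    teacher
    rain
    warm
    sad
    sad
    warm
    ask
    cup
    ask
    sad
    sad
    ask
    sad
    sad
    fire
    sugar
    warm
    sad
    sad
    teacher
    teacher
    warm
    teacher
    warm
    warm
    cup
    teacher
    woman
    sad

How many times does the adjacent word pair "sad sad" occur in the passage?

Scanning the 48 overlapping bigram windows for "sad sad":
  position 6–7: sad sad
  position 17–18: sad sad
  position 24–25: sad sad
  position 30–31: sad sad
  position 33–34: sad sad
  position 38–39: sad sad

6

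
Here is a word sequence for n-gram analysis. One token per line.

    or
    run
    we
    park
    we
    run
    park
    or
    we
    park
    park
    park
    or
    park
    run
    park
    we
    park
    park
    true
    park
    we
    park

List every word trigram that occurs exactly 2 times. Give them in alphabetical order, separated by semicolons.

park we park; we park park

Trigram counts meeting the condition (exactly 2 times):
  park we park: 2
  we park park: 2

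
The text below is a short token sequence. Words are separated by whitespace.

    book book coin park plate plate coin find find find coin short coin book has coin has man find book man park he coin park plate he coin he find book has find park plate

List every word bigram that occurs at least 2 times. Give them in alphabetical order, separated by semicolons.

book has; coin park; find book; find find; he coin; park plate

Bigram counts meeting the condition (at least 2 times):
  book has: 2
  coin park: 2
  find book: 2
  find find: 2
  he coin: 2
  park plate: 3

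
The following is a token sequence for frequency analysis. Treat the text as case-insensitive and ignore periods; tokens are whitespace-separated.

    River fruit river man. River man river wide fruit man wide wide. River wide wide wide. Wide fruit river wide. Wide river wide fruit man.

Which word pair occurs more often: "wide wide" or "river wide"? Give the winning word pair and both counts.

"wide wide" (5 vs 4)

"wide wide": 5 occurrences
"river wide": 4 occurrences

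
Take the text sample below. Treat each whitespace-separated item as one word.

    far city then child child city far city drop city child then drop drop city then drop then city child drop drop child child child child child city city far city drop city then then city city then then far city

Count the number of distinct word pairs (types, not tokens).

19

41 tokens → 40 bigram windows in total.
Repeated bigrams (each contributes count−1 duplicates):
  child child: 5
  city then: 4
  far city: 4
  drop city: 3
  child city: 2
  city child: 2
  city city: 2
  city drop: 2
  … (5 more repeated)
21 duplicate windows → 40 − 21 = 19 distinct.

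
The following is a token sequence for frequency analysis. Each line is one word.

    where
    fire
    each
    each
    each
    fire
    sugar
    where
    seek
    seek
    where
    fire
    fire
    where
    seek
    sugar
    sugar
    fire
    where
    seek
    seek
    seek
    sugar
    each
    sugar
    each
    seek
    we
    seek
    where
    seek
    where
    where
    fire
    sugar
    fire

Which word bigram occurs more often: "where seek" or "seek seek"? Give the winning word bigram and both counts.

"where seek": 4 occurrences
"seek seek": 3 occurrences

"where seek" (4 vs 3)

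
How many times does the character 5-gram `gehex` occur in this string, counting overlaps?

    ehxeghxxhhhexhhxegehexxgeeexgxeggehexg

2

Sliding a length-5 window over the 38 characters (34 positions):
  position 18–22: gehex
  position 33–37: gehex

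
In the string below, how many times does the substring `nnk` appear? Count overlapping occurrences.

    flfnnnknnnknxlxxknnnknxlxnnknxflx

Sliding a length-3 window over the 33 characters (31 positions):
  position 5–7: nnk
  position 9–11: nnk
  position 19–21: nnk
  position 26–28: nnk

4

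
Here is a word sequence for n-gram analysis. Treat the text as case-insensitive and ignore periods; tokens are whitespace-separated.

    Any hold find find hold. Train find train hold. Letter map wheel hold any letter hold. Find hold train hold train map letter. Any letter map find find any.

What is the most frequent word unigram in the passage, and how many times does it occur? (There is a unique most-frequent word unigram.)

Unigram frequencies (highest first):
  hold: 7
  find: 6
  any: 4
  train: 4
  letter: 4
  map: 3
  … (1 more, each ≤ 1)

"hold", 7 times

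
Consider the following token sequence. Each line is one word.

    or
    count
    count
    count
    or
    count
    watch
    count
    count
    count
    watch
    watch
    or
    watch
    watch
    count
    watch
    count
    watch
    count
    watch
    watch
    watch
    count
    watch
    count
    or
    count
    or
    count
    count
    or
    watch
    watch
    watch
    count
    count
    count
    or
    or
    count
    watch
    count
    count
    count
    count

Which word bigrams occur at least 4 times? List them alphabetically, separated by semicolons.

count count; count or; count watch; or count; watch count; watch watch

Bigram counts meeting the condition (at least 4 times):
  count count: 10
  count or: 5
  count watch: 7
  or count: 5
  watch count: 8
  watch watch: 6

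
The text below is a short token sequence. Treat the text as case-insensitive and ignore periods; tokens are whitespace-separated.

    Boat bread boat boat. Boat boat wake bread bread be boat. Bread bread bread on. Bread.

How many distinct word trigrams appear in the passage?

16 tokens → 14 trigram windows in total.
Repeated trigrams (each contributes count−1 duplicates):
  boat boat boat: 2
1 duplicate windows → 14 − 1 = 13 distinct.

13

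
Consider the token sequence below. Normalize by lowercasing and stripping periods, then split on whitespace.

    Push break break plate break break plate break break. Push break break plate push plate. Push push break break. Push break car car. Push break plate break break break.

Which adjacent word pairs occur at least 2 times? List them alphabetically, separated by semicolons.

break break; break plate; break push; plate break; plate push; push break

Bigram counts meeting the condition (at least 2 times):
  break break: 7
  break plate: 4
  break push: 2
  plate break: 3
  plate push: 2
  push break: 5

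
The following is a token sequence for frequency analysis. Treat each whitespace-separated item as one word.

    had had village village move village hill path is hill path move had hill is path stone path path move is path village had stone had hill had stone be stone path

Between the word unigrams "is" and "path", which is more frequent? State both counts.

"path" (7 vs 3)

"is": 3 occurrences
"path": 7 occurrences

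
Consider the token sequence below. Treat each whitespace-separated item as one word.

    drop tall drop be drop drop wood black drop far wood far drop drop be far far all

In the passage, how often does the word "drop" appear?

Scanning the 18 tokens for "drop":
  position 1: drop
  position 3: drop
  position 5: drop
  position 6: drop
  position 9: drop
  position 13: drop
  position 14: drop

7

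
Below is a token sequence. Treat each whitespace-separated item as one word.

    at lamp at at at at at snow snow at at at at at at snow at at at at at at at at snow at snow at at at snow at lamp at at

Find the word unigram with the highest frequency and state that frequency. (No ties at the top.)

Unigram frequencies (highest first):
  at: 27
  snow: 6
  lamp: 2

"at", 27 times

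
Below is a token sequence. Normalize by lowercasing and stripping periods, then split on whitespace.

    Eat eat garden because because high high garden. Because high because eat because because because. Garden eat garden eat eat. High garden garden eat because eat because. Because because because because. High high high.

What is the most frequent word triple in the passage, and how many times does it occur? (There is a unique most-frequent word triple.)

Trigram frequencies (highest first):
  because because because: 4
  because because high: 2
  because high high: 2
  because eat because: 2
  eat because because: 2
  eat eat garden: 1
  … (19 more, each ≤ 1)

"because because because", 4 times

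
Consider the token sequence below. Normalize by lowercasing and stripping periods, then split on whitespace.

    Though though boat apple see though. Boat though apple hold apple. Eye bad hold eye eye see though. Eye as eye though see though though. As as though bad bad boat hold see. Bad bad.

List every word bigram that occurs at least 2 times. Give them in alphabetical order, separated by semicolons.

bad bad; see though; though boat; though though

Bigram counts meeting the condition (at least 2 times):
  bad bad: 2
  see though: 3
  though boat: 2
  though though: 2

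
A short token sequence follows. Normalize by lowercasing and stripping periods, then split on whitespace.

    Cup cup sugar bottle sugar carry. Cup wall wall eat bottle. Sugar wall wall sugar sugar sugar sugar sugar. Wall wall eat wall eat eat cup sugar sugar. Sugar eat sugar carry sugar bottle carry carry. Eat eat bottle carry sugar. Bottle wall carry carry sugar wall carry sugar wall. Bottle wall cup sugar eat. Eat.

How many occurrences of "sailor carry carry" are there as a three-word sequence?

0

Scanning the 54 overlapping trigram windows for "sailor carry carry":
  (none found)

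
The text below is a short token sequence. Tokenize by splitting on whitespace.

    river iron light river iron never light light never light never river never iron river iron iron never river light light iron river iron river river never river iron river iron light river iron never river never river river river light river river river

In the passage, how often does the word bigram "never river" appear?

Scanning the 43 overlapping bigram windows for "never river":
  position 11–12: never river
  position 18–19: never river
  position 27–28: never river
  position 35–36: never river
  position 37–38: never river

5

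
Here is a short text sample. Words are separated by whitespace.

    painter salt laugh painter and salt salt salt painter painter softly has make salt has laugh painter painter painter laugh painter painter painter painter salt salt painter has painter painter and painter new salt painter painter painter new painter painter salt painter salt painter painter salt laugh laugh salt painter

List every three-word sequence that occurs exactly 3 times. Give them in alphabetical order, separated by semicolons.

Trigram counts meeting the condition (exactly 3 times):
  painter painter salt: 3
  salt painter painter: 3

painter painter salt; salt painter painter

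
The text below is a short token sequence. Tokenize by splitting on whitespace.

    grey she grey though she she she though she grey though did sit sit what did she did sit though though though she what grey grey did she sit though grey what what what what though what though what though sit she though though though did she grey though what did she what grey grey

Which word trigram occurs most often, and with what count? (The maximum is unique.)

Trigram frequencies (highest first):
  she grey though: 3
  what did she: 2
  though though though: 2
  she what grey: 2
  what grey grey: 2
  what what what: 2
  … (38 more, each ≤ 2)

"she grey though", 3 times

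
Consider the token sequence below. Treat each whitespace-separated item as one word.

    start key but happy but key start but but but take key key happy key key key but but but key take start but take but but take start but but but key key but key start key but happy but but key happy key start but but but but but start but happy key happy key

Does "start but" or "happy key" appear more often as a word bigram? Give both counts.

"start but" (5 vs 4)

"start but": 5 occurrences
"happy key": 4 occurrences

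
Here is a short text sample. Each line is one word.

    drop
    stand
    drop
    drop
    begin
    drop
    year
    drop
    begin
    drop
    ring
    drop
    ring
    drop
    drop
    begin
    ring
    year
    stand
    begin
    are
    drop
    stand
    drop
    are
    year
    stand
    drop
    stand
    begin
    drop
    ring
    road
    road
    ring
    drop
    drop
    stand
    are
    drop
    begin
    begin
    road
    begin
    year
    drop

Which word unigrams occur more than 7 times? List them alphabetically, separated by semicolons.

begin; drop

Unigram counts meeting the condition (more than 7 times):
  begin: 8
  drop: 17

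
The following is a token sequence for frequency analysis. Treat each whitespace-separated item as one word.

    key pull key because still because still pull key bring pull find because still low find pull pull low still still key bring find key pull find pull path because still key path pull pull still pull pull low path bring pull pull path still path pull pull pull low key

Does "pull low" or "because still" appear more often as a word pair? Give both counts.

"pull low": 3 occurrences
"because still": 4 occurrences

"because still" (4 vs 3)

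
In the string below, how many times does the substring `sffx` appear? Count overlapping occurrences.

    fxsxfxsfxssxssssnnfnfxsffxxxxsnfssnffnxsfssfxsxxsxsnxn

1

Sliding a length-4 window over the 54 characters (51 positions):
  position 23–26: sffx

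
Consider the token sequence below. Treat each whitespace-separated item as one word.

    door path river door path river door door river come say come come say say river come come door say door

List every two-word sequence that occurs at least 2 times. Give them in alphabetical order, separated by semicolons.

Bigram counts meeting the condition (at least 2 times):
  come come: 2
  come say: 2
  door path: 2
  path river: 2
  river come: 2
  river door: 2

come come; come say; door path; path river; river come; river door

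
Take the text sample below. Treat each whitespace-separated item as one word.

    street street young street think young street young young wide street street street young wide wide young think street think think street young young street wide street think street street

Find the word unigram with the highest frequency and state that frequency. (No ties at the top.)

"street", 13 times

Unigram frequencies (highest first):
  street: 13
  young: 8
  think: 5
  wide: 4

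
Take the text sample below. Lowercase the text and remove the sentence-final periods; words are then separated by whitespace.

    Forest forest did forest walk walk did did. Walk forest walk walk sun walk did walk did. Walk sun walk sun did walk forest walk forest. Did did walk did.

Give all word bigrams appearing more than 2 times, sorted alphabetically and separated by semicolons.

did walk; forest walk; walk did; walk forest; walk sun

Bigram counts meeting the condition (more than 2 times):
  did walk: 5
  forest walk: 3
  walk did: 4
  walk forest: 3
  walk sun: 3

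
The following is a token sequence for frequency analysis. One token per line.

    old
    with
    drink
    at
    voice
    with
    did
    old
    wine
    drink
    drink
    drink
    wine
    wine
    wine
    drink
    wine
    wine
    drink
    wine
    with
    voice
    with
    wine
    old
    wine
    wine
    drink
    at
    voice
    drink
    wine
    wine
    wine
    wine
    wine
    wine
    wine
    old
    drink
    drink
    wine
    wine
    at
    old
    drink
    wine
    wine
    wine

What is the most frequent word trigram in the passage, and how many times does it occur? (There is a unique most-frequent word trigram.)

"wine wine wine", 7 times

Trigram frequencies (highest first):
  wine wine wine: 7
  drink wine wine: 5
  wine wine drink: 3
  drink at voice: 2
  drink drink wine: 2
  wine drink wine: 2
  … (26 more, each ≤ 1)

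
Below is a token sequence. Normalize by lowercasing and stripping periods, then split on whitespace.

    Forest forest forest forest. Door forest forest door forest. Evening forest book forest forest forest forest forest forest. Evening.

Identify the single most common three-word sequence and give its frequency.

"forest forest forest", 6 times

Trigram frequencies (highest first):
  forest forest forest: 6
  forest forest door: 2
  forest door forest: 2
  door forest forest: 1
  door forest evening: 1
  forest evening forest: 1
  … (4 more, each ≤ 1)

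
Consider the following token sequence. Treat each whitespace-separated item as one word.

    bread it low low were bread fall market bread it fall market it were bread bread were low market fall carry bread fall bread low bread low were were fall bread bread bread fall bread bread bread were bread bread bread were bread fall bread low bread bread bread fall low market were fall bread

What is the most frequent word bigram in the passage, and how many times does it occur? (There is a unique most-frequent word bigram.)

Bigram frequencies (highest first):
  bread bread: 9
  bread fall: 5
  fall bread: 5
  were bread: 4
  bread were: 3
  bread low: 3
  … (19 more, each ≤ 2)

"bread bread", 9 times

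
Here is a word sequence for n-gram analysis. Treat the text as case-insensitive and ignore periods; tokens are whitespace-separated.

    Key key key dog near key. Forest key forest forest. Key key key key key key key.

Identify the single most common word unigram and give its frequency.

"key", 12 times

Unigram frequencies (highest first):
  key: 12
  forest: 3
  dog: 1
  near: 1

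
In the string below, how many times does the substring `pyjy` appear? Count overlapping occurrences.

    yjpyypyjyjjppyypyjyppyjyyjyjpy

Sliding a length-4 window over the 30 characters (27 positions):
  position 6–9: pyjy
  position 16–19: pyjy
  position 21–24: pyjy

3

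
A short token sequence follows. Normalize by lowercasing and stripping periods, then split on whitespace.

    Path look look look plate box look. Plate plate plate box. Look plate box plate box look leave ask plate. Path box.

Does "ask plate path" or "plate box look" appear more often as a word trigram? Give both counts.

"ask plate path": 1 occurrence
"plate box look": 3 occurrences

"plate box look" (3 vs 1)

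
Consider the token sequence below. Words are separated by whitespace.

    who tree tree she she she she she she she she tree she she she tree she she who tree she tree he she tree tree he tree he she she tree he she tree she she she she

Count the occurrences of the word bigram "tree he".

4

Scanning the 38 overlapping bigram windows for "tree he":
  position 22–23: tree he
  position 26–27: tree he
  position 28–29: tree he
  position 32–33: tree he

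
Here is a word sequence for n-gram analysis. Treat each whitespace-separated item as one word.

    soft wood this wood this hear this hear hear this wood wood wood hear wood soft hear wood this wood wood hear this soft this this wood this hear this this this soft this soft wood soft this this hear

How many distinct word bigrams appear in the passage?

14

40 tokens → 39 bigram windows in total.
Repeated bigrams (each contributes count−1 duplicates):
  hear this: 4
  this hear: 4
  this this: 4
  this wood: 4
  wood this: 4
  soft this: 3
  this soft: 3
  wood wood: 3
  … (4 more repeated)
25 duplicate windows → 39 − 25 = 14 distinct.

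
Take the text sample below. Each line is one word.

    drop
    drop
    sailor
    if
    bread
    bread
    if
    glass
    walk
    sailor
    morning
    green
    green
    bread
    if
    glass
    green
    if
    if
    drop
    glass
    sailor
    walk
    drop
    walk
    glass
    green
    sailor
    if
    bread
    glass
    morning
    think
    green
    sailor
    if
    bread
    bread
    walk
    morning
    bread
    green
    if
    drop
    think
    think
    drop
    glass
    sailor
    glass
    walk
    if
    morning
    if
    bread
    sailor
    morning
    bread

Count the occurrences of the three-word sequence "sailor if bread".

3

Scanning the 56 overlapping trigram windows for "sailor if bread":
  position 3–5: sailor if bread
  position 28–30: sailor if bread
  position 35–37: sailor if bread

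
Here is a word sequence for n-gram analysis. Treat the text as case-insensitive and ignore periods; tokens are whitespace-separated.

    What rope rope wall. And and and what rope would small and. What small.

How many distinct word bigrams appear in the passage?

14 tokens → 13 bigram windows in total.
Repeated bigrams (each contributes count−1 duplicates):
  and and: 2
  and what: 2
  what rope: 2
3 duplicate windows → 13 − 3 = 10 distinct.

10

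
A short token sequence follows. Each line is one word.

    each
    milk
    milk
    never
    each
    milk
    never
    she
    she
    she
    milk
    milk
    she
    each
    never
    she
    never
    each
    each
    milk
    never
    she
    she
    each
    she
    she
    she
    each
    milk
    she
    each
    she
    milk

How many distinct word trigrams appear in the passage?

24

33 tokens → 31 trigram windows in total.
Repeated trigrams (each contributes count−1 duplicates):
  each milk never: 2
  milk never she: 2
  milk she each: 2
  never she she: 2
  she each she: 2
  she she each: 2
  she she she: 2
7 duplicate windows → 31 − 7 = 24 distinct.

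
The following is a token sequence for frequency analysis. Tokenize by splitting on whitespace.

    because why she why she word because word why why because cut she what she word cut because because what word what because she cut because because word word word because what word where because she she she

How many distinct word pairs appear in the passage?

38 tokens → 37 bigram windows in total.
Repeated bigrams (each contributes count−1 duplicates):
  because because: 2
  because she: 2
  because what: 2
  because word: 2
  cut because: 2
  she she: 2
  she word: 2
  what word: 2
  … (3 more repeated)
11 duplicate windows → 37 − 11 = 26 distinct.

26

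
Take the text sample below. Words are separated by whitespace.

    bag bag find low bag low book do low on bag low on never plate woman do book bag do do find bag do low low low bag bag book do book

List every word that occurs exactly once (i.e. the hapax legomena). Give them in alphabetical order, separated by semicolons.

never; plate; woman

Unigram counts meeting the condition (exactly once (i.e. the hapax legomena)):
  never: 1
  plate: 1
  woman: 1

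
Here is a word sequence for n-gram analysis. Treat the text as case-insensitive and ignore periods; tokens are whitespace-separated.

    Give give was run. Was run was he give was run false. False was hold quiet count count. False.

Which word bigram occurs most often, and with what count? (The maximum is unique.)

"was run", 3 times

Bigram frequencies (highest first):
  was run: 3
  give was: 2
  run was: 2
  give give: 1
  was he: 1
  he give: 1
  … (8 more, each ≤ 1)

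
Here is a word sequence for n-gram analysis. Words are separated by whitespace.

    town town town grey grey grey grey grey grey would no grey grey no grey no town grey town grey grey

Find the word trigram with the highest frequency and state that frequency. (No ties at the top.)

"grey grey grey", 4 times

Trigram frequencies (highest first):
  grey grey grey: 4
  town grey grey: 2
  town town town: 1
  town town grey: 1
  grey grey would: 1
  grey would no: 1
  … (9 more, each ≤ 1)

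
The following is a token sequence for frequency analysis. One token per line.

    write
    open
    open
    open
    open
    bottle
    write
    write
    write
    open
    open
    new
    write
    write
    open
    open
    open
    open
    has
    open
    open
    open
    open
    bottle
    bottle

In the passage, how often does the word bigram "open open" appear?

10

Scanning the 24 overlapping bigram windows for "open open":
  position 2–3: open open
  position 3–4: open open
  position 4–5: open open
  position 10–11: open open
  position 15–16: open open
  position 16–17: open open
  position 17–18: open open
  position 20–21: open open
  position 21–22: open open
  position 22–23: open open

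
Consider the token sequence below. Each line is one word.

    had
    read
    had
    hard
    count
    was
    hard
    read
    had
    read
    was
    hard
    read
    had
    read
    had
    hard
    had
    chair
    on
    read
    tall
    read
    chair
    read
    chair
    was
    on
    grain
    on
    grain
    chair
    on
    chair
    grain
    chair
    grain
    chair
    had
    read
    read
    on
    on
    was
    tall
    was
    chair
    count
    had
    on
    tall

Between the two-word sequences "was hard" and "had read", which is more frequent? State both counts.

"had read" (4 vs 2)

"was hard": 2 occurrences
"had read": 4 occurrences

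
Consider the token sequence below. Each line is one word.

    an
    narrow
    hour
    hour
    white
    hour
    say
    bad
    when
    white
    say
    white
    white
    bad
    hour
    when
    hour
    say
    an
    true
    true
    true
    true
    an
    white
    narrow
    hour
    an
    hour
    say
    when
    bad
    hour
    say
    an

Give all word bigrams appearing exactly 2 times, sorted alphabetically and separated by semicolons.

bad hour; narrow hour; say an

Bigram counts meeting the condition (exactly 2 times):
  bad hour: 2
  narrow hour: 2
  say an: 2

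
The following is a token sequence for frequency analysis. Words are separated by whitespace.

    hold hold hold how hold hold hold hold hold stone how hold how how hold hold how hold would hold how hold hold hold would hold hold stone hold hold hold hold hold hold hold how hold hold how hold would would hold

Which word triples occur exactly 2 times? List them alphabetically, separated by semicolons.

hold hold stone; hold would hold; how hold would

Trigram counts meeting the condition (exactly 2 times):
  hold hold stone: 2
  hold would hold: 2
  how hold would: 2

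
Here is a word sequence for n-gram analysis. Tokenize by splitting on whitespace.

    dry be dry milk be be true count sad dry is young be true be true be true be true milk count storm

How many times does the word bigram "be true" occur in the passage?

5

Scanning the 22 overlapping bigram windows for "be true":
  position 6–7: be true
  position 13–14: be true
  position 15–16: be true
  position 17–18: be true
  position 19–20: be true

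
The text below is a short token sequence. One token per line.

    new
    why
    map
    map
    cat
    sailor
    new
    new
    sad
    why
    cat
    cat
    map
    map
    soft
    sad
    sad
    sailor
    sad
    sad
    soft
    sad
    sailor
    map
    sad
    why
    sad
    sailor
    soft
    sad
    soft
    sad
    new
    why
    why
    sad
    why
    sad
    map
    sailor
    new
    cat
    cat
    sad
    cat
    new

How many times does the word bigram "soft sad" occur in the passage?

Scanning the 45 overlapping bigram windows for "soft sad":
  position 15–16: soft sad
  position 21–22: soft sad
  position 29–30: soft sad
  position 31–32: soft sad

4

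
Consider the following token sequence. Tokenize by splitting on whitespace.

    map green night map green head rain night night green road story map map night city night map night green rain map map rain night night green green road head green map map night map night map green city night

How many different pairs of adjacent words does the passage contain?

23

40 tokens → 39 bigram windows in total.
Repeated bigrams (each contributes count−1 duplicates):
  map night: 4
  night map: 4
  map green: 3
  map map: 3
  night green: 3
  city night: 2
  green road: 2
  night night: 2
  … (1 more repeated)
16 duplicate windows → 39 − 16 = 23 distinct.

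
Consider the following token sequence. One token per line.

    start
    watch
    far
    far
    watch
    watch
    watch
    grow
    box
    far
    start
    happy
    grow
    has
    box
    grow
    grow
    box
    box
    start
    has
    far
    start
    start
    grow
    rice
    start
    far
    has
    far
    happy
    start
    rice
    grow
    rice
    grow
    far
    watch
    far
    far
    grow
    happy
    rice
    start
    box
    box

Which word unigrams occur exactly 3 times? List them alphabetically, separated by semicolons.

Unigram counts meeting the condition (exactly 3 times):
  happy: 3
  has: 3

happy; has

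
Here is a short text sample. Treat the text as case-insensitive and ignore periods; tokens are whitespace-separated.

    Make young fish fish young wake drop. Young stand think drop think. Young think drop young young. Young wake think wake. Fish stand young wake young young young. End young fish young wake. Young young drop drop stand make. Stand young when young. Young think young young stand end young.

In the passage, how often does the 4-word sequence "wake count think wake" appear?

0

Scanning the 47 overlapping 4-gram windows for "wake count think wake":
  (none found)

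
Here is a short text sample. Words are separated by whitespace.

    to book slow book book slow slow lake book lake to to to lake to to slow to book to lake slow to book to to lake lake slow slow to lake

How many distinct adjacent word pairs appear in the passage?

16

32 tokens → 31 bigram windows in total.
Repeated bigrams (each contributes count−1 duplicates):
  to lake: 4
  to to: 4
  slow to: 3
  to book: 3
  book slow: 2
  book to: 2
  lake slow: 2
  lake to: 2
  … (1 more repeated)
15 duplicate windows → 31 − 15 = 16 distinct.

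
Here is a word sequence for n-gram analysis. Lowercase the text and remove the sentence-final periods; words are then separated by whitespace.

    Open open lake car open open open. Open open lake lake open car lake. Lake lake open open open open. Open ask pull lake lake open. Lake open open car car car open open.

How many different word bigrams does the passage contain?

34 tokens → 33 bigram windows in total.
Repeated bigrams (each contributes count−1 duplicates):
  open open: 11
  lake lake: 4
  lake open: 4
  open lake: 3
  car car: 2
  car open: 2
  open car: 2
21 duplicate windows → 33 − 21 = 12 distinct.

12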